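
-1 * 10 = -10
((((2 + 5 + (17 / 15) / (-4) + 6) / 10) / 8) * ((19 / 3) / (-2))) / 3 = -14497 / 86400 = -0.17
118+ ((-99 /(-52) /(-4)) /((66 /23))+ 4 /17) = 834987 /7072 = 118.07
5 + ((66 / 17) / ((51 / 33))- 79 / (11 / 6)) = -113105 / 3179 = -35.58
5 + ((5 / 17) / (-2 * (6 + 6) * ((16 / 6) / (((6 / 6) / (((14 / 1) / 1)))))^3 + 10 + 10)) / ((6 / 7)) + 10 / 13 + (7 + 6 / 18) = 195270621161 / 14903237544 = 13.10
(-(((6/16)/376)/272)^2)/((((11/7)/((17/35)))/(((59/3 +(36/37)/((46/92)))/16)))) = -7197/1282120802631680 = -0.00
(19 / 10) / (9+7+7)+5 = 1169 / 230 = 5.08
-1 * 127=-127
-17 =-17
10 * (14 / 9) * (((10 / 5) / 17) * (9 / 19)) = 280 / 323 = 0.87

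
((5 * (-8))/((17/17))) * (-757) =30280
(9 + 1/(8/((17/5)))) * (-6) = -1131/20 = -56.55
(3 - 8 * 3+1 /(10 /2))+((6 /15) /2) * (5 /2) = -203 /10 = -20.30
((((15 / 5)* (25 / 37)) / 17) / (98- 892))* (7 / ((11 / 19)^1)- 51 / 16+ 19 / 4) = -180225 / 87898976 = -0.00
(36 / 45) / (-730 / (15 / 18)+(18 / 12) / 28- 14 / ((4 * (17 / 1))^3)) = -4402048 / 4819948025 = -0.00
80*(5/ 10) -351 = -311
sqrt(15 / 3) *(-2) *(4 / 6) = -4 *sqrt(5) / 3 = -2.98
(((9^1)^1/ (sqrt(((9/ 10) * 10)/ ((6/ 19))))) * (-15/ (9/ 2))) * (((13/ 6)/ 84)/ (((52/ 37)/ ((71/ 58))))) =-13135 * sqrt(114)/ 1110816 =-0.13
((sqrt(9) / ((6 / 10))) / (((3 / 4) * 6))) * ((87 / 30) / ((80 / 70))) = 203 / 72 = 2.82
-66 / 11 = -6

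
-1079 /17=-63.47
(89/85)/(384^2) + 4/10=5013593/12533760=0.40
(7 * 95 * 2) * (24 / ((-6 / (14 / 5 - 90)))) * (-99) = -45926496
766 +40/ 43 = 32978/ 43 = 766.93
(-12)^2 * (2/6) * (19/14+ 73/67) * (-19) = -1046520/469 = -2231.39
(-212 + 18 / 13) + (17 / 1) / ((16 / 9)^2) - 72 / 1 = -922643 / 3328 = -277.24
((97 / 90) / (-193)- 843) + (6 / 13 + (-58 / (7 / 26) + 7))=-1661240887 / 1580670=-1050.97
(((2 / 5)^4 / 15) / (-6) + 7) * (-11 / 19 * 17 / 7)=-36814129 / 3740625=-9.84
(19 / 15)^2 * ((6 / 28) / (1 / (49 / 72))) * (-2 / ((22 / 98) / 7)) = -866761 / 59400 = -14.59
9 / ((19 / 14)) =126 / 19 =6.63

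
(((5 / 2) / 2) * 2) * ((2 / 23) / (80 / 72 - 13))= -45 / 2461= -0.02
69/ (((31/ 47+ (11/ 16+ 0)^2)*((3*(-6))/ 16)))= -2213888/ 40869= -54.17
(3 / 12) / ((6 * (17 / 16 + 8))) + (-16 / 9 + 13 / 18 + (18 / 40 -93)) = -488597 / 5220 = -93.60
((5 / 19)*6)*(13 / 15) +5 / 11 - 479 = -477.18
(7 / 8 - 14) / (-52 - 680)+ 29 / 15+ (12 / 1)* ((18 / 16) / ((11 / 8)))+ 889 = 290119823 / 322080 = 900.77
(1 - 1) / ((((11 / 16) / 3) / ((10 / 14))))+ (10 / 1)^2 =100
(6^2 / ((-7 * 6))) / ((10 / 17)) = -51 / 35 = -1.46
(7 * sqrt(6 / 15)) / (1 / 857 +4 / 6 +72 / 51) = 305949 * sqrt(10) / 454465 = 2.13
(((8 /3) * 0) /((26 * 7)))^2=0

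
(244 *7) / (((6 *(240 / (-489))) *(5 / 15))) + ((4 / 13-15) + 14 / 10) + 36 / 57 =-3463307 / 1976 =-1752.69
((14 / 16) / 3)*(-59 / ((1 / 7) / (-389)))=1124599 / 24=46858.29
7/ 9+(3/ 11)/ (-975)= 0.78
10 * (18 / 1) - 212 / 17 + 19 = 3171 / 17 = 186.53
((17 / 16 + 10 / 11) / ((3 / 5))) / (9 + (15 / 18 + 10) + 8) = 1735 / 14696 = 0.12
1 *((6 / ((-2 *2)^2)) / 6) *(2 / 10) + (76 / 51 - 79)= -316189 / 4080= -77.50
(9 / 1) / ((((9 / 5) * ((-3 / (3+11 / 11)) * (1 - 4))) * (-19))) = -20 / 171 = -0.12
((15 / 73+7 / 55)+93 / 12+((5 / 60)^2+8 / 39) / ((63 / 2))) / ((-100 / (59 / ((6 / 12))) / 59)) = -6666944289073 / 11837826000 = -563.19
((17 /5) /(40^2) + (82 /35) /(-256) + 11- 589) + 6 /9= -193986361 /336000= -577.34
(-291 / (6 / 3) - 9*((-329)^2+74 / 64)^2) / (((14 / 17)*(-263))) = 1835626244188017 / 3770368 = 486855989.70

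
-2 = -2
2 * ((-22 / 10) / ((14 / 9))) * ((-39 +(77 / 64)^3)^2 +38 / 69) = -217302662042707197 / 55319178772480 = -3928.16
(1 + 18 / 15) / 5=11 / 25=0.44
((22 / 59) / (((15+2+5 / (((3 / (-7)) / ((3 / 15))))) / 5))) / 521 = 15 / 61478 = 0.00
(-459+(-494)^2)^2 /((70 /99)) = 5873645737971 /70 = 83909224828.16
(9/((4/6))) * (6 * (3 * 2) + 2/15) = 2439/5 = 487.80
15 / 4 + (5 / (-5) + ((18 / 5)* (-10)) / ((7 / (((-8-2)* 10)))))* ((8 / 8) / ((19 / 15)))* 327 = 70496655 / 532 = 132512.51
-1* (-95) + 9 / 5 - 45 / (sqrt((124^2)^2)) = 7441759 / 76880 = 96.80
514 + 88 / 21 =10882 / 21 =518.19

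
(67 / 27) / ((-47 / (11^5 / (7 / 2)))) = -21580834 / 8883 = -2429.45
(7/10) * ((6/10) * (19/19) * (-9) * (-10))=189/5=37.80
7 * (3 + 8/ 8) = 28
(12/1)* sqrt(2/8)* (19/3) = 38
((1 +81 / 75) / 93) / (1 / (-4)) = -208 / 2325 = -0.09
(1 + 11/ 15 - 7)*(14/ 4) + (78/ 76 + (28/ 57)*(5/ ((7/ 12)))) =-3761/ 285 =-13.20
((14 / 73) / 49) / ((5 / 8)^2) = 128 / 12775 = 0.01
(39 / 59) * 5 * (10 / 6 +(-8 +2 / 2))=-1040 / 59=-17.63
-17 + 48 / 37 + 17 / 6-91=-23059 / 222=-103.87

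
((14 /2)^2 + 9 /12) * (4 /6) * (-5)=-995 /6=-165.83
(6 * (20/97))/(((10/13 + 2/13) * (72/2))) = 65/1746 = 0.04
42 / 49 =6 / 7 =0.86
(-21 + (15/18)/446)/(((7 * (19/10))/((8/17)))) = -1123820/1512609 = -0.74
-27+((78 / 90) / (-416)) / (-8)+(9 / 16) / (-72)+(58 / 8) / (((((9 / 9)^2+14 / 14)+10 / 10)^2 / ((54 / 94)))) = -4790803 / 180480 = -26.54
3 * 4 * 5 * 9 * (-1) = -540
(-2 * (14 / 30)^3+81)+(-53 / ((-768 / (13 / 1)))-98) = -14088491 / 864000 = -16.31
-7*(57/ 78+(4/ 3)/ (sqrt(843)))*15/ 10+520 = 26641/ 52 - 14*sqrt(843)/ 843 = 511.84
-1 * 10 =-10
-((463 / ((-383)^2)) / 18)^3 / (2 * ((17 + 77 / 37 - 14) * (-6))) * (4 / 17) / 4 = 3672355339 / 705989392484992665676416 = 0.00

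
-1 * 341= -341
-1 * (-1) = 1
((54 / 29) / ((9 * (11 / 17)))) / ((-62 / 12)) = -612 / 9889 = -0.06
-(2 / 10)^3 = -1 / 125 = -0.01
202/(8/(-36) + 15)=1818/133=13.67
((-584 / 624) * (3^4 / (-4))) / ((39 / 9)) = 5913 / 1352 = 4.37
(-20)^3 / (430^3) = -8 / 79507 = -0.00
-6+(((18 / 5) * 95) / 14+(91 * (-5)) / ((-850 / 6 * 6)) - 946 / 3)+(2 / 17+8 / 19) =-20066201 / 67830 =-295.83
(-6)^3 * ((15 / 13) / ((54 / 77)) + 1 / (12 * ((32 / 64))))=-5088 / 13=-391.38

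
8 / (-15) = -8 / 15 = -0.53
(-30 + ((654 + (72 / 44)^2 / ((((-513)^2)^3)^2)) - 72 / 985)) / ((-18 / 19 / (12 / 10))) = -304985137565382080319273272331958113868 / 385906968928496819735871170669536725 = -790.31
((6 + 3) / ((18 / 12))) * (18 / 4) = 27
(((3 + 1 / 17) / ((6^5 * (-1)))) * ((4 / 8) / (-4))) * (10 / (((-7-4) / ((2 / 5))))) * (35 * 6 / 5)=-91 / 121176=-0.00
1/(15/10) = 0.67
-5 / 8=-0.62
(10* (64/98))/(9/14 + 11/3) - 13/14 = 0.59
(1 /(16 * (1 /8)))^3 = 1 /8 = 0.12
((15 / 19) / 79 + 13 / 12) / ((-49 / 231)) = -216623 / 42028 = -5.15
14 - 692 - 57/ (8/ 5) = -5709/ 8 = -713.62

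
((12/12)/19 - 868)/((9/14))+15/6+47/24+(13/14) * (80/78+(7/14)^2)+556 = -629221/798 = -788.50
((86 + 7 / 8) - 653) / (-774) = 4529 / 6192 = 0.73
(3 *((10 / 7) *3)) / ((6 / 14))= 30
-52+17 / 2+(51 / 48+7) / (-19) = -13353 / 304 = -43.92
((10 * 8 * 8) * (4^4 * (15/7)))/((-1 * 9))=-819200/21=-39009.52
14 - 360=-346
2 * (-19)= -38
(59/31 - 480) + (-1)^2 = -14790/31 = -477.10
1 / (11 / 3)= 3 / 11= 0.27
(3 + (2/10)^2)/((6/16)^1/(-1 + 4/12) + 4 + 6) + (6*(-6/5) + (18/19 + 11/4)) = -912489/286900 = -3.18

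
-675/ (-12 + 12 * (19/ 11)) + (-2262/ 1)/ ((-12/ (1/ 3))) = -1393/ 96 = -14.51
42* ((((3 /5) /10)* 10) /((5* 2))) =63 /25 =2.52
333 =333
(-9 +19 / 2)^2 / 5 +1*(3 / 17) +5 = 1777 / 340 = 5.23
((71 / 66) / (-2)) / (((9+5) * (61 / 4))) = -71 / 28182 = -0.00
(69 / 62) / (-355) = -69 / 22010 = -0.00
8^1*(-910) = -7280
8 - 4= 4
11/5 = 2.20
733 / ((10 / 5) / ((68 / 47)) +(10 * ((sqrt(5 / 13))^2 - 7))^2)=4211818 / 25154343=0.17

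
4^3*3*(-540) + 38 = -103642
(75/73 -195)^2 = 200505600/5329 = 37625.37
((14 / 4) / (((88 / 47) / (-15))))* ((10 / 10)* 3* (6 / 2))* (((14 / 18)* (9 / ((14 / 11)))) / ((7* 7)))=-6345 / 224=-28.33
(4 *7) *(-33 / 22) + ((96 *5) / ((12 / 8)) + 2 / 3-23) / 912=-6001 / 144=-41.67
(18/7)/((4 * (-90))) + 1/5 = 27/140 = 0.19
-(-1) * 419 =419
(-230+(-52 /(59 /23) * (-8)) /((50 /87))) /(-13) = -76958 /19175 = -4.01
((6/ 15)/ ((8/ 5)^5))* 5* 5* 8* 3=46875/ 2048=22.89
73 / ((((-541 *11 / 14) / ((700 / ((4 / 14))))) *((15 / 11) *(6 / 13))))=-3255070 / 4869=-668.53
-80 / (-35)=16 / 7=2.29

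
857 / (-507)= -857 / 507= -1.69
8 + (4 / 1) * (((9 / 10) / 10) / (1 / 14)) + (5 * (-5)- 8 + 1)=-474 / 25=-18.96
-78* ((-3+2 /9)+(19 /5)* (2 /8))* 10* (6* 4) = 34216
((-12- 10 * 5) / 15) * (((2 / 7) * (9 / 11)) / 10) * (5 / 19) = -186 / 7315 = -0.03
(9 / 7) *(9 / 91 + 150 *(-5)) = -614169 / 637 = -964.16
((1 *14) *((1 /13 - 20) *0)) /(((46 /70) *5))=0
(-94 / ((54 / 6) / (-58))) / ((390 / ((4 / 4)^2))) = 2726 / 1755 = 1.55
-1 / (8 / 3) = -3 / 8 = -0.38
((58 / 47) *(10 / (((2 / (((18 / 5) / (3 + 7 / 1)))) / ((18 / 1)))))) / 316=2349 / 18565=0.13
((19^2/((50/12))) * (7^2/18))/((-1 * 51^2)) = -17689/195075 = -0.09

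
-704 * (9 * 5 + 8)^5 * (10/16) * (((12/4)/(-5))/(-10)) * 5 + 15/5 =-55201805073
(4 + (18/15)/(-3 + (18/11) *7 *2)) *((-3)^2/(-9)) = -1482/365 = -4.06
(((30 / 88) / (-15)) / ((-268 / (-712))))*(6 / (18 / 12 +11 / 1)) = -534 / 18425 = -0.03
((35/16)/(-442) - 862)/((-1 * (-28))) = -6096099/198016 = -30.79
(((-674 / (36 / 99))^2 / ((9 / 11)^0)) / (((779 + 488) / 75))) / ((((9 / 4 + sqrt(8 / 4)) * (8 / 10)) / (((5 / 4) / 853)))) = 231893701875 / 847308784 - 25765966875 * sqrt(2) / 211827196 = 101.66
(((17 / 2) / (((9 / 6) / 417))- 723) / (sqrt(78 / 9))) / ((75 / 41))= 6724*sqrt(78) / 195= 304.54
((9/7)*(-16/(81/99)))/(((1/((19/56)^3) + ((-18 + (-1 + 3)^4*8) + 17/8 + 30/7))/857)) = -8276453504/54548317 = -151.73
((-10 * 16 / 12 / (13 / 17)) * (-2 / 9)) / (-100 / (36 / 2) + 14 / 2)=1360 / 507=2.68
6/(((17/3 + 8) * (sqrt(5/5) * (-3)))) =-0.15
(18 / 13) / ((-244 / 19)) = -171 / 1586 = -0.11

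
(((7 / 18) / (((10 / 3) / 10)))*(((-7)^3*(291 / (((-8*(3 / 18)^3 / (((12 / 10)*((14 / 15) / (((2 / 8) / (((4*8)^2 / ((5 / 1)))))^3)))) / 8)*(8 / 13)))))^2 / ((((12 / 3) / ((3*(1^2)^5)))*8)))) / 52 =9558261849256432194992620568265621504 / 9765625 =978766013363858656767244400000.00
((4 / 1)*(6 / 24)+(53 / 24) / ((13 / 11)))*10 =4475 / 156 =28.69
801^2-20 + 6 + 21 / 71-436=641151.30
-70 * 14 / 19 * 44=-43120 / 19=-2269.47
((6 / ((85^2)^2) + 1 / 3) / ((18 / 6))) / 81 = 52200643 / 38054255625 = 0.00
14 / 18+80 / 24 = 37 / 9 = 4.11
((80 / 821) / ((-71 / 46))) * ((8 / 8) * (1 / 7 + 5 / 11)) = -0.04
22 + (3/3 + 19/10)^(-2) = 18602/841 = 22.12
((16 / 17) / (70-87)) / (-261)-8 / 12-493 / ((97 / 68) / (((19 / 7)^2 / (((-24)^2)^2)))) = -2227366444081 / 3304065364992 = -0.67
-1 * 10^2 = -100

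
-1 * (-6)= 6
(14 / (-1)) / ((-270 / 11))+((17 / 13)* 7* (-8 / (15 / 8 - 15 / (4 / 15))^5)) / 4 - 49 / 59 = -3107746280606744 / 11946526443028125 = -0.26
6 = 6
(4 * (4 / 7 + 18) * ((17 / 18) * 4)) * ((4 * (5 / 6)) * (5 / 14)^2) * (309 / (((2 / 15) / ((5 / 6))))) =711343750 / 3087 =230432.05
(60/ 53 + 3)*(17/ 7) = 3723/ 371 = 10.04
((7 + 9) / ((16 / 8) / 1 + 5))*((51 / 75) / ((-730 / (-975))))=5304 / 2555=2.08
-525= -525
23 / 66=0.35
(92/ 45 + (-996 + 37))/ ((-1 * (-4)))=-43063/ 180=-239.24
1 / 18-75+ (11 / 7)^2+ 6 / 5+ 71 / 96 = -4976983 / 70560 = -70.54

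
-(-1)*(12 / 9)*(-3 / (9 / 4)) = -16 / 9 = -1.78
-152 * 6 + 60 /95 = -17316 /19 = -911.37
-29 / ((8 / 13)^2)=-76.58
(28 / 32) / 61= 7 / 488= 0.01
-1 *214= -214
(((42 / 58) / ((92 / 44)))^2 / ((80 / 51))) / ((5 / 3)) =8164233 / 177955600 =0.05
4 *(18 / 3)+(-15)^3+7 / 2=-6695 / 2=-3347.50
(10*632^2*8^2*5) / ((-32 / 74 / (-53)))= 156654092800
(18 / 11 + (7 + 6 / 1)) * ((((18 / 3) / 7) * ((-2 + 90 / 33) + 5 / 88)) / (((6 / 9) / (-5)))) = -71415 / 968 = -73.78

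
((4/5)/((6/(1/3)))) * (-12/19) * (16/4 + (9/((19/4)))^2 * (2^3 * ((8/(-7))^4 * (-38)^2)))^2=-230870768810680448/1642968285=-140520526.73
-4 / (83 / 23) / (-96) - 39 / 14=-38683 / 13944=-2.77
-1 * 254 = -254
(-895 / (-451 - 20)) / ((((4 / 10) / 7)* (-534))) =-31325 / 503028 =-0.06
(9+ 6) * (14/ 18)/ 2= 35/ 6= 5.83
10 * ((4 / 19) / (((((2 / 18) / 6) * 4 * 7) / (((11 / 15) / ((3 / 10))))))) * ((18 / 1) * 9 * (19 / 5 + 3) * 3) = 4362336 / 133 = 32799.52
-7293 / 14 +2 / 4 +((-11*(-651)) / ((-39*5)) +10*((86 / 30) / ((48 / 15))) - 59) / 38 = -522.71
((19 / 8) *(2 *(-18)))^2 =29241 / 4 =7310.25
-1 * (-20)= 20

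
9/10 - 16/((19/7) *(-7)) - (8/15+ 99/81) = -23/1710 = -0.01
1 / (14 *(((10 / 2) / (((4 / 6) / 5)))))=1 / 525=0.00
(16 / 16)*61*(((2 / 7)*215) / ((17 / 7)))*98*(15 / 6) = 6426350 / 17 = 378020.59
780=780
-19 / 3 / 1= -6.33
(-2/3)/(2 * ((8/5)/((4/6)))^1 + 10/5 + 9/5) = -10/129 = -0.08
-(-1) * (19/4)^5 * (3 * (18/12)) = 22284891/2048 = 10881.29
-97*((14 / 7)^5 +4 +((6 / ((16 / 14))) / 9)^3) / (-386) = 6067447 / 667008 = 9.10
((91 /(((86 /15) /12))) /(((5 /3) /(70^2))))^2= 579778977960000 /1849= 313563535943.75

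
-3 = -3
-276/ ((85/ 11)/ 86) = -261096/ 85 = -3071.72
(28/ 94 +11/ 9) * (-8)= -5144/ 423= -12.16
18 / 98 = 9 / 49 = 0.18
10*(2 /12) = 5 /3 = 1.67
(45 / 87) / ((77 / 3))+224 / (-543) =-475757 / 1212519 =-0.39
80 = 80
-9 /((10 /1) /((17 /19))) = -153 /190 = -0.81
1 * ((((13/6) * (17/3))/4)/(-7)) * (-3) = 1.32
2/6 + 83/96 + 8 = 9.20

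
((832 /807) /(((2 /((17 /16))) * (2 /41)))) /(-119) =-533 /5649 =-0.09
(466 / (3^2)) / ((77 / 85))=39610 / 693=57.16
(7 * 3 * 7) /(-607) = -147 /607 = -0.24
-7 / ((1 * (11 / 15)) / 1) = -105 / 11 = -9.55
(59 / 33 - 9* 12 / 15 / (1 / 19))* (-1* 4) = 89108 / 165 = 540.05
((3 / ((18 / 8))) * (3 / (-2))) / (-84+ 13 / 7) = 14 / 575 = 0.02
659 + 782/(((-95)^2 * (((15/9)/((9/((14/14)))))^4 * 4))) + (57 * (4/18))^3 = 825362453887/304593750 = 2709.72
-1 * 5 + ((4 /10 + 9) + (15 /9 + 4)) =151 /15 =10.07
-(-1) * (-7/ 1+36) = 29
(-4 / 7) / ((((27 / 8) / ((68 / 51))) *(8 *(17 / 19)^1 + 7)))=-2432 / 152523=-0.02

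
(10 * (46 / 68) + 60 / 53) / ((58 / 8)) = 28460 / 26129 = 1.09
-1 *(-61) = 61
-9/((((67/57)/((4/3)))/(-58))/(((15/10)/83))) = 59508/5561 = 10.70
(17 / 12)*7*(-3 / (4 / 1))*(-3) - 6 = 261 / 16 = 16.31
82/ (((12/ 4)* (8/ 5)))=205/ 12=17.08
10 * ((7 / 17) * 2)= 140 / 17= 8.24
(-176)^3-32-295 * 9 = -5454463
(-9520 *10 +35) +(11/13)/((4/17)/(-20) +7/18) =-95162.76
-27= -27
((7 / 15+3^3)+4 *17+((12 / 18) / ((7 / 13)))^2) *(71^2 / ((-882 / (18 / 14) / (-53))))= 28572014966 / 756315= 37777.93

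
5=5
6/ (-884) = -0.01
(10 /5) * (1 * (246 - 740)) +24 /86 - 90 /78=-552781 /559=-988.87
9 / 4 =2.25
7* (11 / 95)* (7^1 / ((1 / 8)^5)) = 17661952 / 95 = 185915.28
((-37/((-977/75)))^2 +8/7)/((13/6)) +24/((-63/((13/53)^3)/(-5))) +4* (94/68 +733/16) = 509303992379911049/2638082032252212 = 193.06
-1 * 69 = -69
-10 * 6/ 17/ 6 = -10/ 17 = -0.59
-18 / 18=-1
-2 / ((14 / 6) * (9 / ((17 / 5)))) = -34 / 105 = -0.32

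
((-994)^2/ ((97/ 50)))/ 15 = 9880360/ 291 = 33953.13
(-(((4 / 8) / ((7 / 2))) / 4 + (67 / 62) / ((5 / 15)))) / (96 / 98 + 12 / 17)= -338555 / 174096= -1.94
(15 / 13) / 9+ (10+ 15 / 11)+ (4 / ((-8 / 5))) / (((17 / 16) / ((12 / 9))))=20310 / 2431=8.35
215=215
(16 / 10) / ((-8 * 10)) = -1 / 50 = -0.02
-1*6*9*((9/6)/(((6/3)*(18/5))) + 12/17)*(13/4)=-43641/272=-160.44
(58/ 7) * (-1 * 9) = -522/ 7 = -74.57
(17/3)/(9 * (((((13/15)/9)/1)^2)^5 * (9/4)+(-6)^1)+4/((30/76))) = -562652592208242187500/4355593007780063383151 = -0.13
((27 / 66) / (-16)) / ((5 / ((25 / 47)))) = -45 / 16544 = -0.00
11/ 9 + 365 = 3296/ 9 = 366.22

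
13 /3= 4.33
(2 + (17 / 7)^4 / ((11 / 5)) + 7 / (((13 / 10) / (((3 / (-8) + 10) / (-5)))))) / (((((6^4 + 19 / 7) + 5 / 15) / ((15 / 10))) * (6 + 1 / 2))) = 18408015 / 13915789888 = 0.00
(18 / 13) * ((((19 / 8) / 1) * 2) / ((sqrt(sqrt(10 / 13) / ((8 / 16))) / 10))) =171 * 26^(1 / 4) * 5^(3 / 4) / 26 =49.66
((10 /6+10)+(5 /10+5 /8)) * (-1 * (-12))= 153.50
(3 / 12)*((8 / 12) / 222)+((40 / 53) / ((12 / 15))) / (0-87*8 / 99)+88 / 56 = 5151952 / 3582747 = 1.44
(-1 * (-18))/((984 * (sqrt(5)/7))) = 21 * sqrt(5)/820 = 0.06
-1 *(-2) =2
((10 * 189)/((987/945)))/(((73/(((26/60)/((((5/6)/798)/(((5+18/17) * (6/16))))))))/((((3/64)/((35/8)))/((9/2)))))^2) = 9908665759629/5790704560000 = 1.71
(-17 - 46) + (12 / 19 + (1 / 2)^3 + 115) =8019 / 152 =52.76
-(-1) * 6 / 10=3 / 5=0.60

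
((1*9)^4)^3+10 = 282429536491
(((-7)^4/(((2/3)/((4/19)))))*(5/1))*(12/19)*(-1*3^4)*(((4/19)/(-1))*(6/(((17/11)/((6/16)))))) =6931302840/116603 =59443.61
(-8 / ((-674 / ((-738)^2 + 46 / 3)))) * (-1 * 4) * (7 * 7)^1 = -1281038752 / 1011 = -1267100.64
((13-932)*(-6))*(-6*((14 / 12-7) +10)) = -137850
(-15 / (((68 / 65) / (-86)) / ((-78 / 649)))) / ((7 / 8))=-13080600 / 77231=-169.37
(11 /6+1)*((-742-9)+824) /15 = 1241 /90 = 13.79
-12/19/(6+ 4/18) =-27/266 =-0.10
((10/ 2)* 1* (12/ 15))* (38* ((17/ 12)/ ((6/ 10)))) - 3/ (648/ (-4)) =19381/ 54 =358.91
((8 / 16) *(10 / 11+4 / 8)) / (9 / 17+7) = 527 / 5632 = 0.09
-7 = -7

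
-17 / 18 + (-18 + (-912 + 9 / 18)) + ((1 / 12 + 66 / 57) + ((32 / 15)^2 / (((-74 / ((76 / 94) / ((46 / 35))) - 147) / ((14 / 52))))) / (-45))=-330445464247303 / 355622424300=-929.20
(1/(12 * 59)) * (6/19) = 1/2242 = 0.00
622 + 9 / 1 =631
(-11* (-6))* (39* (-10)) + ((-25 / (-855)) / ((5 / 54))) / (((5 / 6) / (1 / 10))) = -12226482 / 475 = -25739.96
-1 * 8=-8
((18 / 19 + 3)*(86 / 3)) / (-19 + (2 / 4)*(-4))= -2150 / 399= -5.39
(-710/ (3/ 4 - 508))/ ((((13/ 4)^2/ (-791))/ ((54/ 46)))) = -123.05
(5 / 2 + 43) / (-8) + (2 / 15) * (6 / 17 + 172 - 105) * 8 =66.16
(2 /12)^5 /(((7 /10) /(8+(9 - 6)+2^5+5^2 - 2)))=55 /4536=0.01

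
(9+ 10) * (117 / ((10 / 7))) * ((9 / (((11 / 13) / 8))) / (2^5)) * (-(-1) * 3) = 5461911 / 440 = 12413.43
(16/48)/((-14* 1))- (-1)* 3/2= 31/21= 1.48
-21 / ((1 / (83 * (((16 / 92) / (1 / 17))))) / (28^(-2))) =-4233 / 644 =-6.57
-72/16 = -9/2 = -4.50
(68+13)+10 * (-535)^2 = 2862331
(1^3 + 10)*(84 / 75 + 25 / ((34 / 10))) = 39611 / 425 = 93.20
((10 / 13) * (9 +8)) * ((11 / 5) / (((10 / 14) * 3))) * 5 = 2618 / 39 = 67.13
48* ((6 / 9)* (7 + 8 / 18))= 2144 / 9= 238.22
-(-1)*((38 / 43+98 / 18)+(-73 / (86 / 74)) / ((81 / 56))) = -3005 / 81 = -37.10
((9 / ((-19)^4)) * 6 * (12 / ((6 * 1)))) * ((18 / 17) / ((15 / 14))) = 0.00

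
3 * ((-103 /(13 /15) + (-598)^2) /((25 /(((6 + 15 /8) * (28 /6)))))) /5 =2049462387 /6500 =315301.91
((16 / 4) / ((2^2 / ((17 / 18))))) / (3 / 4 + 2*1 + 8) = 34 / 387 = 0.09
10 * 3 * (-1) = -30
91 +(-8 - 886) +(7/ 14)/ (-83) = -133299/ 166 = -803.01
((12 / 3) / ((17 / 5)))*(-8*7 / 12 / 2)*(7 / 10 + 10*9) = -12698 / 51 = -248.98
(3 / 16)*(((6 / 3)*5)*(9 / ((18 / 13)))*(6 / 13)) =45 / 8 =5.62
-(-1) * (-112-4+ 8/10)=-576/5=-115.20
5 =5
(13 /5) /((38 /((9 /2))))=117 /380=0.31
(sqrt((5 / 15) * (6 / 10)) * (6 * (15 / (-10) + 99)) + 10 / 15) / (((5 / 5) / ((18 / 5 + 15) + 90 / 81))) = 1774 / 135 + 11531 * sqrt(5) / 5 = 5169.96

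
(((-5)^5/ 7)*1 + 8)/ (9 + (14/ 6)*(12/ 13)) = -39897/ 1015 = -39.31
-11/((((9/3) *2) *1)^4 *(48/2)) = -11/31104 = -0.00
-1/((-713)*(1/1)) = 1/713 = 0.00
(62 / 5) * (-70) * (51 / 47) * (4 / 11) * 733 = -129793776 / 517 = -251051.79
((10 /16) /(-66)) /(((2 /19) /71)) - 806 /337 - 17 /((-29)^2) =-2633502865 /299288352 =-8.80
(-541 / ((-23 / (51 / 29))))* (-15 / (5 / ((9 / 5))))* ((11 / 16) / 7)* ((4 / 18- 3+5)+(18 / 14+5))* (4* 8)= -976059216 / 163415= -5972.89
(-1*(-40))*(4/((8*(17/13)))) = 260/17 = 15.29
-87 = -87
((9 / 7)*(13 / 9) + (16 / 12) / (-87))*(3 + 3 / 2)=3365 / 406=8.29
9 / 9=1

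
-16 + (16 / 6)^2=-80 / 9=-8.89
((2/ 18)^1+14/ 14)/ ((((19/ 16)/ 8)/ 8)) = 10240/ 171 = 59.88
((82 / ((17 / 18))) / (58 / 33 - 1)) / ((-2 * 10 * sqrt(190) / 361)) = -231363 * sqrt(190) / 21250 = -150.08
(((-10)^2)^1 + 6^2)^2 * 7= 129472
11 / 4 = 2.75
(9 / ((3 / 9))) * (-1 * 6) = -162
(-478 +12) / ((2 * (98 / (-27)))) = 6291 / 98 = 64.19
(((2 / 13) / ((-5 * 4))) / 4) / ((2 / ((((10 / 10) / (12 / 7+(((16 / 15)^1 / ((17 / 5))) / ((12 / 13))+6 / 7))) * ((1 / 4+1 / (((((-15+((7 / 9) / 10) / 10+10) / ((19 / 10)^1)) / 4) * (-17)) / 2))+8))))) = -162243459 / 58278163840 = -0.00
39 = 39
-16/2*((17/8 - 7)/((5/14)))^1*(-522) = -285012/5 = -57002.40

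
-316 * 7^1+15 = -2197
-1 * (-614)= 614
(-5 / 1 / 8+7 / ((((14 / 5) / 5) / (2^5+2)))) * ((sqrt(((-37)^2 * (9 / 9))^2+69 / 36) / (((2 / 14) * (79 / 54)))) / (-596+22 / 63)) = -13474755 * sqrt(67469865) / 23716432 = -4666.88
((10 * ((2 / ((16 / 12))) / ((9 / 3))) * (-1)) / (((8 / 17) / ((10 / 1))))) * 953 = -405025 / 4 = -101256.25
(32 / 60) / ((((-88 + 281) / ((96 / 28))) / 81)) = 5184 / 6755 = 0.77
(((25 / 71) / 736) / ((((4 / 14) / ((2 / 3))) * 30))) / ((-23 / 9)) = -35 / 2403776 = -0.00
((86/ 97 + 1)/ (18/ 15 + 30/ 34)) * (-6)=-31110/ 5723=-5.44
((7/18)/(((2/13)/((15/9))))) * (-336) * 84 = -118906.67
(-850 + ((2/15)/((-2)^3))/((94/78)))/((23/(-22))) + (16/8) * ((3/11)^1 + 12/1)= 99599273/118910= 837.60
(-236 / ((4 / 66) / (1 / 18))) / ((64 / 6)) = -649 / 32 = -20.28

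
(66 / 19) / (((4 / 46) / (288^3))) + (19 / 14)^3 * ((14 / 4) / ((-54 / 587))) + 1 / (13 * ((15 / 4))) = 49893316707195077 / 52284960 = 954257528.50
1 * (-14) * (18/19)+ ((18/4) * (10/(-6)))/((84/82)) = -10951/532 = -20.58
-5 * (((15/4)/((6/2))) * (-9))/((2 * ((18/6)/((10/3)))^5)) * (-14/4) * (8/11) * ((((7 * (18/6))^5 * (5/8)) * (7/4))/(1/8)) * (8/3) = -10294287500000/891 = -11553633557.80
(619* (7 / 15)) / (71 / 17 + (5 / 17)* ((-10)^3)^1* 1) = -1.00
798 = 798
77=77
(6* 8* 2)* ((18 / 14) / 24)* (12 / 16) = 27 / 7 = 3.86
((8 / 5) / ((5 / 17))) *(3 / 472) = 51 / 1475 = 0.03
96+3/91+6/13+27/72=70521/728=96.87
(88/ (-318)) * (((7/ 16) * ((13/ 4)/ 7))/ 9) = -143/ 22896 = -0.01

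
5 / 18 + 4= 77 / 18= 4.28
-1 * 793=-793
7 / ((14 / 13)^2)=169 / 28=6.04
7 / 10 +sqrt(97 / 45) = 7 / 10 +sqrt(485) / 15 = 2.17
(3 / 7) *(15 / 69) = 15 / 161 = 0.09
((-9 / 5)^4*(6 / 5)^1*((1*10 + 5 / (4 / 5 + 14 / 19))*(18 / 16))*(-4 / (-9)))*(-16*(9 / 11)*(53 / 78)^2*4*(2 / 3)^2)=-76078416672 / 84816875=-896.97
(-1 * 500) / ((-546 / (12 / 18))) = 500 / 819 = 0.61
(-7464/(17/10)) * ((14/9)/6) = -174160/153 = -1138.30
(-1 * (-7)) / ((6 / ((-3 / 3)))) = -7 / 6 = -1.17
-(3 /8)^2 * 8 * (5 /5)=-9 /8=-1.12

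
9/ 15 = 3/ 5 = 0.60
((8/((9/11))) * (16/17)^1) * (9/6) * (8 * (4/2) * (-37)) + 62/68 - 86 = -842215/102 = -8257.01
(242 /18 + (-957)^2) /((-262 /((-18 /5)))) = 8242762 /655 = 12584.37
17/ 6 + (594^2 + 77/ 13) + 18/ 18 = 27521969/ 78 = 352845.76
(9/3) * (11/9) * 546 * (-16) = -32032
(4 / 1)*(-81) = -324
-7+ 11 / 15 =-94 / 15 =-6.27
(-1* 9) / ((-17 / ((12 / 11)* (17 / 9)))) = 12 / 11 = 1.09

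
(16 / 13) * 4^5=16384 / 13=1260.31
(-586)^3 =-201230056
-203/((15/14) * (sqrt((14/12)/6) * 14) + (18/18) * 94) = -76328/35169 + 2030 * sqrt(7)/35169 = -2.02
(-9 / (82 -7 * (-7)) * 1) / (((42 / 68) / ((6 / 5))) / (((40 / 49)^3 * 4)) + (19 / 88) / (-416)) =-4480819200 / 15393580619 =-0.29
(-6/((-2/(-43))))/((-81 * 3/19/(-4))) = -3268/81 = -40.35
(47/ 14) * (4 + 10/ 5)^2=846/ 7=120.86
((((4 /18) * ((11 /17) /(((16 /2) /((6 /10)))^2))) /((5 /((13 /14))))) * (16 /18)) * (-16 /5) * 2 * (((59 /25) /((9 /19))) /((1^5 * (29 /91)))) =-8335756 /623953125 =-0.01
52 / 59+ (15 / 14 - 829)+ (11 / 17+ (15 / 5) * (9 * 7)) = -637.40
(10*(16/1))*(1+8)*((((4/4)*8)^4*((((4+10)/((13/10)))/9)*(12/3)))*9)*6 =19818086400/13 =1524468184.62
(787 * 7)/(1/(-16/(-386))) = 44072/193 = 228.35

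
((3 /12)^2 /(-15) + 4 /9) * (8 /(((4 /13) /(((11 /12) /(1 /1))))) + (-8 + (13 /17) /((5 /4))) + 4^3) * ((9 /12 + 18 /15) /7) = 24153181 /2448000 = 9.87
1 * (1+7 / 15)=22 / 15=1.47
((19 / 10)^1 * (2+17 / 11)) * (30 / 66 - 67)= -271206 / 605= -448.27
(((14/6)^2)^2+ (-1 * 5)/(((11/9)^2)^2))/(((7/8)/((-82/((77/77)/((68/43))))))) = -1449574252288/356962221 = -4060.86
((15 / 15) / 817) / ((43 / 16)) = 16 / 35131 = 0.00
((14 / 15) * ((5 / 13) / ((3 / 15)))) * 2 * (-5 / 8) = -175 / 78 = -2.24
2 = 2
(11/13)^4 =14641/28561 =0.51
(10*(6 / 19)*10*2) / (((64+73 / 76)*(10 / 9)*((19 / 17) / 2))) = 146880 / 93803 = 1.57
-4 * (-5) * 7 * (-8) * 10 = -11200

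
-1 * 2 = -2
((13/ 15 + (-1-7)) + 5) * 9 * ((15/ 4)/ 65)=-72/ 65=-1.11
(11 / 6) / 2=11 / 12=0.92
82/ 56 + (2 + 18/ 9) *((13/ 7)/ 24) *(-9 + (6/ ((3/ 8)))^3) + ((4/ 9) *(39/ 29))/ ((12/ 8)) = 9258407/ 7308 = 1266.89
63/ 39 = 21/ 13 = 1.62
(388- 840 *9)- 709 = -7881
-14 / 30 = -7 / 15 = -0.47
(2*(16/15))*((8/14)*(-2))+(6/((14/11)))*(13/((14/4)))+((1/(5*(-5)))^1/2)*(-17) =113279/7350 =15.41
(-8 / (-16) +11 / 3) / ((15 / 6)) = 5 / 3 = 1.67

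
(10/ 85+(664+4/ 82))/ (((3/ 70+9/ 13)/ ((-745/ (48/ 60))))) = -130766385750/ 155431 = -841314.70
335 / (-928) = -335 / 928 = -0.36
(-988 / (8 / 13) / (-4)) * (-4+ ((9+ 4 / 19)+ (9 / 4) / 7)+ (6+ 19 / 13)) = 1168219 / 224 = 5215.26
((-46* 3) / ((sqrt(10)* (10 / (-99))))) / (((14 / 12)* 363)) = 621* sqrt(10) / 1925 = 1.02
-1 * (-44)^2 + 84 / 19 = -36700 / 19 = -1931.58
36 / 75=12 / 25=0.48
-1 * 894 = -894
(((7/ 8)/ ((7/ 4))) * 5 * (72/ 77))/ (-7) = -180/ 539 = -0.33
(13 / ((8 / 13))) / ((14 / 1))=169 / 112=1.51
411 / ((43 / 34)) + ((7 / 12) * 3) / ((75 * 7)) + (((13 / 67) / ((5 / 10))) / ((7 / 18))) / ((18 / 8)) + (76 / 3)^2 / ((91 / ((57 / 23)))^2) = 1233919270469569 / 3786194930700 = 325.90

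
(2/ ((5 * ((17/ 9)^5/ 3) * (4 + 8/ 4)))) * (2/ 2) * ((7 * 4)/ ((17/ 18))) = 29760696/ 120687845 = 0.25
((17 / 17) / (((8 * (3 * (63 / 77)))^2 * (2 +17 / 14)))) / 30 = 847 / 31492800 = 0.00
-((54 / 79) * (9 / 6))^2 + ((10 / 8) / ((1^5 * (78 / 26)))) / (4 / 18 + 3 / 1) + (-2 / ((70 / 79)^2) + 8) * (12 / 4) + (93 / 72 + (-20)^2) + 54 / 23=51288453829903 / 122384761800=419.08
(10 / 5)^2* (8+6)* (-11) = -616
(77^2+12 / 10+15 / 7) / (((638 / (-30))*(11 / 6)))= -3737376 / 24563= -152.15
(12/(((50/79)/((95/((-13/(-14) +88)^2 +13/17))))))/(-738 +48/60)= -0.00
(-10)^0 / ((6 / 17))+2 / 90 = 257 / 90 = 2.86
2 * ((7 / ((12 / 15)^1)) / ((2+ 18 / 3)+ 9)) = 1.03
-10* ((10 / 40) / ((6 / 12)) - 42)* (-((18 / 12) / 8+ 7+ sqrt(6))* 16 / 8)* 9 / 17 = -429525 / 136 - 7470* sqrt(6) / 17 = -4234.61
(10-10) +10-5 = 5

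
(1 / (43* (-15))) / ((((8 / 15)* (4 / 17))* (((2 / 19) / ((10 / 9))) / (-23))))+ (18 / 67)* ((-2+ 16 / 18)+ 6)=3578507 / 829728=4.31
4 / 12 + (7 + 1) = 25 / 3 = 8.33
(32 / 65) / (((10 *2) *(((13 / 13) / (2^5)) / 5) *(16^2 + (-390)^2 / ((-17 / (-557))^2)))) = 18496 / 766820386865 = 0.00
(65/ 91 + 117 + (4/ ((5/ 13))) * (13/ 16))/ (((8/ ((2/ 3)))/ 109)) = 1925267/ 1680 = 1145.99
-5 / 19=-0.26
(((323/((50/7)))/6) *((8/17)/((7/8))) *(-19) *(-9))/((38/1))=456/25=18.24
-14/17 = -0.82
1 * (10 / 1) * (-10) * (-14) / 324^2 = 175 / 13122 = 0.01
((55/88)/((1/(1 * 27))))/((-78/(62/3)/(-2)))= 465/52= 8.94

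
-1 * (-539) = 539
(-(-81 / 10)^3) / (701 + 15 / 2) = 531441 / 708500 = 0.75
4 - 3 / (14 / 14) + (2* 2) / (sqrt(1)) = 5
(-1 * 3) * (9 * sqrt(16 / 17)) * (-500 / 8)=6750 * sqrt(17) / 17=1637.12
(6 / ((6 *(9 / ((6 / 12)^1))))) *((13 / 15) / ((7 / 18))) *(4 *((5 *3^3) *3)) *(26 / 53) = 36504 / 371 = 98.39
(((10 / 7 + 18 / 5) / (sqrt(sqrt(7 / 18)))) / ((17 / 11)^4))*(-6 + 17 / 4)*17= -644204*2^(1 / 4)*sqrt(3)*7^(3 / 4) / 171955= -33.21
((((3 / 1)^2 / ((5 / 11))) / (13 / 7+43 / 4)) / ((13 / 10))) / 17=5544 / 78013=0.07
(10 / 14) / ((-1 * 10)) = -1 / 14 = -0.07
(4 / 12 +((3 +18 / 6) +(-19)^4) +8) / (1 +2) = 391006 / 9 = 43445.11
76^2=5776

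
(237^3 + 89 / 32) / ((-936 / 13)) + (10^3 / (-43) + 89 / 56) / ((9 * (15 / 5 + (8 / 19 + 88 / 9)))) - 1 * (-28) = -289352883752117 / 1565238528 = -184861.85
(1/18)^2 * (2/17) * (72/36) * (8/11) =8/15147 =0.00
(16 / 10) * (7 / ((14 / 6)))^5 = 1944 / 5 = 388.80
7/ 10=0.70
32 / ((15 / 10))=21.33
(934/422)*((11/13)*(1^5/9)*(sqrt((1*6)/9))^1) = 5137*sqrt(6)/74061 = 0.17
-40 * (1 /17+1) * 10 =-7200 /17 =-423.53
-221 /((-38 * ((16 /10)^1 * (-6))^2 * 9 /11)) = 60775 /787968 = 0.08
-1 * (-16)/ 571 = 16/ 571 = 0.03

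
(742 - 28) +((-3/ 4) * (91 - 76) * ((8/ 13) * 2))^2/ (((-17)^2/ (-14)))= 34418874/ 48841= 704.71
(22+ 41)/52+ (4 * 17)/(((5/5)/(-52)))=-183809/52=-3534.79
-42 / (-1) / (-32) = -21 / 16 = -1.31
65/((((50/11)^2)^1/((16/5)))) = 6292/625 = 10.07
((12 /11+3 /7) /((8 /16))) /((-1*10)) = -117 /385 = -0.30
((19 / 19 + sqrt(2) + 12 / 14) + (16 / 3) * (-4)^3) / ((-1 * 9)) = 7129 / 189 - sqrt(2) / 9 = 37.56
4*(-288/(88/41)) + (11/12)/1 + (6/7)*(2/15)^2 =-12376873/23100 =-535.80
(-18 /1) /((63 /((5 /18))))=-5 /63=-0.08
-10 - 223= -233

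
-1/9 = -0.11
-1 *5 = -5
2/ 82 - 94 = -3853/ 41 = -93.98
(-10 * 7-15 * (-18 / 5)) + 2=-14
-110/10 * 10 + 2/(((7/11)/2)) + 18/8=-101.46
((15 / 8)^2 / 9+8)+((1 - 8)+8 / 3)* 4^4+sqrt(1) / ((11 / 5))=-2324231 / 2112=-1100.49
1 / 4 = 0.25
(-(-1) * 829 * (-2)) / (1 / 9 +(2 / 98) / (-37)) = -13526793 / 902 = -14996.44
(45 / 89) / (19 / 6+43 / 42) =0.12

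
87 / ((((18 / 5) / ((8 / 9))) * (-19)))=-1.13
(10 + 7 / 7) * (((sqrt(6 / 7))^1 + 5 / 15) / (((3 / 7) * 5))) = 6.46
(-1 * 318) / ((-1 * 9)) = 106 / 3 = 35.33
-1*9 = -9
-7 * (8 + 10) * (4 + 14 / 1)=-2268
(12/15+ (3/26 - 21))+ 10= -1311/130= -10.08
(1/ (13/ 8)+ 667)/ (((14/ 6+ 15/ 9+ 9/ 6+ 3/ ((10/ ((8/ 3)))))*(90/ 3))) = 2893/ 819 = 3.53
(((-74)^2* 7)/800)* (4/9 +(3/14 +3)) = 631109/3600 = 175.31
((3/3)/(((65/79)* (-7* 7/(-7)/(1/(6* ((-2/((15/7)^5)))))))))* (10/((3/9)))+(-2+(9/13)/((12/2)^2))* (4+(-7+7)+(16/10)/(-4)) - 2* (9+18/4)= -31613913/588245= -53.74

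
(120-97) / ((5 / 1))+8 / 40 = 24 / 5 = 4.80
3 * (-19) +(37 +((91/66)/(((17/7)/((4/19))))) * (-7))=-222098/10659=-20.84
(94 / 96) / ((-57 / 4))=-47 / 684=-0.07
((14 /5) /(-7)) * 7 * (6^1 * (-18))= 1512 /5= 302.40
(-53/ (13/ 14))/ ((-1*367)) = 742/ 4771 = 0.16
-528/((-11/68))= 3264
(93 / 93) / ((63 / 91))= 13 / 9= 1.44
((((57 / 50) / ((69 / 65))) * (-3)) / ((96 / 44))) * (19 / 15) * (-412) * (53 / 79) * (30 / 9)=281809957 / 163530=1723.29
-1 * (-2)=2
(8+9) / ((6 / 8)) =68 / 3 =22.67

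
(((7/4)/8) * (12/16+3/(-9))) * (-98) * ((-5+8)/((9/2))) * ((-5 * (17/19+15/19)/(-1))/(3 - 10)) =1225/171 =7.16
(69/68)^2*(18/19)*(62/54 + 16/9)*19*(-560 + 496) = -1002984/289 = -3470.53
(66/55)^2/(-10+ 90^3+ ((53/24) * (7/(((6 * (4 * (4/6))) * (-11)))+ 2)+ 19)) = 50688/25661269175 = 0.00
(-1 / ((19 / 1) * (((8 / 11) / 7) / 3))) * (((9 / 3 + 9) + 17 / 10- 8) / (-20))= 693 / 1600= 0.43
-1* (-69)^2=-4761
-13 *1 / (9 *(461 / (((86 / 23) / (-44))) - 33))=559 / 2112165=0.00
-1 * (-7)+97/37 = 356/37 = 9.62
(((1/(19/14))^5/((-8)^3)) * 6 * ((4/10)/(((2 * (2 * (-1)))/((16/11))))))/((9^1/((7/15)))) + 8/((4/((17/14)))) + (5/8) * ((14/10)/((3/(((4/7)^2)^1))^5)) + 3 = 36247452890859119311/6677122320879889725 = 5.43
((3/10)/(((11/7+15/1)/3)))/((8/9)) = 567/9280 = 0.06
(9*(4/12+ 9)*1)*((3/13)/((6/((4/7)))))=24/13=1.85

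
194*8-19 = 1533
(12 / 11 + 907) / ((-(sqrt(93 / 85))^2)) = -849065 / 1023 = -829.98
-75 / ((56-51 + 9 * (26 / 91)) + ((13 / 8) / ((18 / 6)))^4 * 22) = -87091200 / 10991261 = -7.92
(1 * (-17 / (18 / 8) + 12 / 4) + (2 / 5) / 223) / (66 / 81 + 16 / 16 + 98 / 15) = -137091 / 251321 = -0.55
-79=-79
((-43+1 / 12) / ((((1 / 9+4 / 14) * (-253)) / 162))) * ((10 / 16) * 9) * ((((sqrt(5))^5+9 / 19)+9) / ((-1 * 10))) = -7884135 * sqrt(5) / 8096-14191443 / 38456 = -2546.58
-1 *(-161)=161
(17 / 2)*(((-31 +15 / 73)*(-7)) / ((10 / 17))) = 1136926 / 365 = 3114.87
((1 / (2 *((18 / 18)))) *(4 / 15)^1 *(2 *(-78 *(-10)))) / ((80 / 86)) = 1118 / 5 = 223.60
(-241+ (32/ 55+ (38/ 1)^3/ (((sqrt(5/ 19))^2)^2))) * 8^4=892234125312/ 275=3244487728.41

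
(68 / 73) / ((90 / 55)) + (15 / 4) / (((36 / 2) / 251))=277837 / 5256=52.86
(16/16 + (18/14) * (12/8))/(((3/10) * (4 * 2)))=205/168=1.22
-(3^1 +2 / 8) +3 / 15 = -61 / 20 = -3.05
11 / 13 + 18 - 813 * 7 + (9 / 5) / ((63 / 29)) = -2580453 / 455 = -5671.33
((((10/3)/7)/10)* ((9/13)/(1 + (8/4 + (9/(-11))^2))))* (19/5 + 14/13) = 38357/875420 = 0.04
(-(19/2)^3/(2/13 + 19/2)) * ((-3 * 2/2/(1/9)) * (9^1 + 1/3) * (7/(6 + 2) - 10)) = -410079033/2008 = -204222.63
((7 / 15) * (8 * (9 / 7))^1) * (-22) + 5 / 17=-8951 / 85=-105.31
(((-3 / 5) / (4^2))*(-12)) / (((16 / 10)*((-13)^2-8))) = 9 / 5152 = 0.00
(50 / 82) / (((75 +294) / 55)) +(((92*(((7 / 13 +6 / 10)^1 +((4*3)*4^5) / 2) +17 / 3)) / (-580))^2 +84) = 1279366304824983476 / 1343918525625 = 951967.16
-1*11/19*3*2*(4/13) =-264/247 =-1.07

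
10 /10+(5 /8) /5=1.12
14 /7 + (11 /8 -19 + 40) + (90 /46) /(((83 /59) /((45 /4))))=611205 /15272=40.02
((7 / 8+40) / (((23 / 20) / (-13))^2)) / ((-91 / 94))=-19979700 / 3703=-5395.54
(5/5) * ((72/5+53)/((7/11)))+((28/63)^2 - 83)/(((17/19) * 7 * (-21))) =107832484/1012095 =106.54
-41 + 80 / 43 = -39.14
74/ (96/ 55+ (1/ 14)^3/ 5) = 2233616/ 52687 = 42.39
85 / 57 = 1.49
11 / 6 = 1.83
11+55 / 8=17.88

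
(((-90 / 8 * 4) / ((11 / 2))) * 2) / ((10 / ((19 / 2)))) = -171 / 11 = -15.55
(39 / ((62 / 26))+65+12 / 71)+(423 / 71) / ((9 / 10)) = 194004 / 2201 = 88.14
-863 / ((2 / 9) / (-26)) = 100971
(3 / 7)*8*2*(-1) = -48 / 7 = -6.86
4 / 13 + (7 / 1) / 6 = 115 / 78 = 1.47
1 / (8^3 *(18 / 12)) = 1 / 768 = 0.00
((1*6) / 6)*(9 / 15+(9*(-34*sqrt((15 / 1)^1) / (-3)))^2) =780303 / 5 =156060.60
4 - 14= -10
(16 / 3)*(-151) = -2416 / 3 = -805.33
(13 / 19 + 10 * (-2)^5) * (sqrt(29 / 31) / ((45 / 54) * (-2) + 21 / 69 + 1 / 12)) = 1674492 * sqrt(899) / 207917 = 241.48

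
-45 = -45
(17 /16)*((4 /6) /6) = 0.12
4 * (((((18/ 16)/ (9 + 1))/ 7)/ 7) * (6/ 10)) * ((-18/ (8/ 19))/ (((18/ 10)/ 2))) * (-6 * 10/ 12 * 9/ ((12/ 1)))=1539/ 1568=0.98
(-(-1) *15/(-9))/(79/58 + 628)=-0.00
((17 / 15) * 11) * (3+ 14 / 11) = 799 / 15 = 53.27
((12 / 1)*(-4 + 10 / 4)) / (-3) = 6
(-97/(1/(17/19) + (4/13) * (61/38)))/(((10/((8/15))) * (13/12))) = -2.96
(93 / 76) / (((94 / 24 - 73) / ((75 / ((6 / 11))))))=-76725 / 31502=-2.44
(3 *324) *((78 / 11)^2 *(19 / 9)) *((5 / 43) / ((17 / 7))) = 436952880 / 88451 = 4940.06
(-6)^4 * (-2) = -2592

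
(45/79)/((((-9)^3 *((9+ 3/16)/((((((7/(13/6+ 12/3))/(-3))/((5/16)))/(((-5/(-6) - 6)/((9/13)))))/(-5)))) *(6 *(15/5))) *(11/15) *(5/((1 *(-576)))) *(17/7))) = -32768/3304203045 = -0.00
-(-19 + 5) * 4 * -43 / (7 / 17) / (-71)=5848 / 71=82.37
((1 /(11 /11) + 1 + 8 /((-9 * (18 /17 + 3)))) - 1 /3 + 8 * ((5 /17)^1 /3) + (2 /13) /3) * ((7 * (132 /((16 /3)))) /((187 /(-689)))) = -116255447 /79764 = -1457.49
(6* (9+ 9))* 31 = 3348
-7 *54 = -378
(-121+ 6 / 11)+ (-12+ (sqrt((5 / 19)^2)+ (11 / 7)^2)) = -1328483 / 10241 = -129.72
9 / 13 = 0.69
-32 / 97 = -0.33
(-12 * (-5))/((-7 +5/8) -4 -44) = -32/29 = -1.10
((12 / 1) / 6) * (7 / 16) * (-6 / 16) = -0.33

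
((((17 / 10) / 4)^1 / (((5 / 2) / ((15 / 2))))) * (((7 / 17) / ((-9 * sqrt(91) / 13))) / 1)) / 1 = -sqrt(91) / 120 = -0.08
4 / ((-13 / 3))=-12 / 13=-0.92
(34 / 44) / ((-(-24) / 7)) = 119 / 528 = 0.23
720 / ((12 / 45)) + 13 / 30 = 81013 / 30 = 2700.43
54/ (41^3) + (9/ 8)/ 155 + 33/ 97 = 2886910473/ 8289817880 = 0.35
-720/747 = -80/83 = -0.96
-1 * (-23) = 23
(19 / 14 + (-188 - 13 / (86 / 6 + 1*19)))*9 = -1178307 / 700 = -1683.30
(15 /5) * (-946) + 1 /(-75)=-212851 /75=-2838.01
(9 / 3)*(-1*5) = -15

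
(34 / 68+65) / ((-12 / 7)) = -917 / 24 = -38.21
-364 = -364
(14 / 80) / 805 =1 / 4600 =0.00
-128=-128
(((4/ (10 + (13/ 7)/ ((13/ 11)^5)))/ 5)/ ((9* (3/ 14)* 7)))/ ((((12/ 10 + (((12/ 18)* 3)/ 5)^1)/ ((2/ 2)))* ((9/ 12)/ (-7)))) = -5597956/ 174986001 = -0.03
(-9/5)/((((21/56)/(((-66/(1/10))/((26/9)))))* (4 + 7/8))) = 38016/169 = 224.95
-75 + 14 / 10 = -368 / 5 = -73.60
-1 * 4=-4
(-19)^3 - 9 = -6868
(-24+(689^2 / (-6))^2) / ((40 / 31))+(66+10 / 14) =48903126526489 / 10080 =4851500647.47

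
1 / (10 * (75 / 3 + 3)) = 1 / 280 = 0.00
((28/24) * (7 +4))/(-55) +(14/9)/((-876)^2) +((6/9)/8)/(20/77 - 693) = -215005089859/920983572360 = -0.23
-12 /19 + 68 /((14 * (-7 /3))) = -2526 /931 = -2.71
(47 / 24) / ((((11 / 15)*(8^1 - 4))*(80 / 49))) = 0.41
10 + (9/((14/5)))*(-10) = -22.14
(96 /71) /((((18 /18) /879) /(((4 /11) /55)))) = 337536 /42955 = 7.86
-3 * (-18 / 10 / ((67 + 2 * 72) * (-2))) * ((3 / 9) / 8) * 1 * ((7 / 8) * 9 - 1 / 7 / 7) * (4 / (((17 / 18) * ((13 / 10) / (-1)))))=0.01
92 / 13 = 7.08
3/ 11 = 0.27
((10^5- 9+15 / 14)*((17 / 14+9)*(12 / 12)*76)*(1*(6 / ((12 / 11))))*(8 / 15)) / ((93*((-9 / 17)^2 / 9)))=48365285819708 / 615195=78617813.57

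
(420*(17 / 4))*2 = 3570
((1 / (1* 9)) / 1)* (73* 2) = 146 / 9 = 16.22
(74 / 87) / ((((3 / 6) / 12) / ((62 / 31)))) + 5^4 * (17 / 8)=317597 / 232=1368.95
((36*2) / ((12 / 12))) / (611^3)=72 / 228099131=0.00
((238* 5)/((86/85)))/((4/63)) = 3186225/172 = 18524.56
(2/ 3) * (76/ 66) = 76/ 99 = 0.77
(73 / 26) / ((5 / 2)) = 73 / 65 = 1.12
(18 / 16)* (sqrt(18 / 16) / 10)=27* sqrt(2) / 320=0.12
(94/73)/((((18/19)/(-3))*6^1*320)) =-893/420480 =-0.00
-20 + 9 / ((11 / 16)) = -76 / 11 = -6.91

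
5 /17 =0.29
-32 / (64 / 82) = -41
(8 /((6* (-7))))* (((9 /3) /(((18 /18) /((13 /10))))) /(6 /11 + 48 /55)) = -11 /21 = -0.52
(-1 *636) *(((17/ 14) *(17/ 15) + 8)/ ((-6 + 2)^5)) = 104357/ 17920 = 5.82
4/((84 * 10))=1/210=0.00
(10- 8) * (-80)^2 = 12800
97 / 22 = 4.41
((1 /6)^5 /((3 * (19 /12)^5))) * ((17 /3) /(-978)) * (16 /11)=-4352 /119870428689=-0.00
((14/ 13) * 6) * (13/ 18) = 14/ 3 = 4.67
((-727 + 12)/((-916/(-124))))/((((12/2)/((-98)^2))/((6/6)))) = -106436330/687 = -154929.16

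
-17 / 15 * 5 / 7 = -17 / 21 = -0.81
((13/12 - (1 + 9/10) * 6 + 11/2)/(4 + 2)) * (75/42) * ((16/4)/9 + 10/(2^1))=-10115/1296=-7.80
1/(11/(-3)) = -3/11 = -0.27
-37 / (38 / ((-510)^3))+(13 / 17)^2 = 129160184.80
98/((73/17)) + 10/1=2396/73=32.82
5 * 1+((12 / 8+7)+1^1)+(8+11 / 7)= 337 / 14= 24.07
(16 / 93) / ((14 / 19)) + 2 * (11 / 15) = 5534 / 3255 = 1.70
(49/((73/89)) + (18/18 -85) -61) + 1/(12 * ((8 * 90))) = -53775287/630720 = -85.26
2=2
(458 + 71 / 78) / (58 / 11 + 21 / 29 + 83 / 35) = 399651175 / 7287696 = 54.84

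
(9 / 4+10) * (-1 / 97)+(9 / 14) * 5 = 3.09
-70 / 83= -0.84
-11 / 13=-0.85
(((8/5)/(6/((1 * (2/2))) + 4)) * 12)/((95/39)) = 1872/2375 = 0.79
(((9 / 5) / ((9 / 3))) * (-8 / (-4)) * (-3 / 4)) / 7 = -9 / 70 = -0.13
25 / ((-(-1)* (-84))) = -25 / 84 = -0.30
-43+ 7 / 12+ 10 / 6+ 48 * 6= 989 / 4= 247.25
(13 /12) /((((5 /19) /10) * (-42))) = -247 /252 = -0.98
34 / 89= 0.38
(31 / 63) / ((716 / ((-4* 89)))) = -2759 / 11277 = -0.24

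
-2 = -2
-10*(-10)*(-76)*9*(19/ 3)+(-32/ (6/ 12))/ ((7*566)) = -858169232/ 1981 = -433200.02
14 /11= 1.27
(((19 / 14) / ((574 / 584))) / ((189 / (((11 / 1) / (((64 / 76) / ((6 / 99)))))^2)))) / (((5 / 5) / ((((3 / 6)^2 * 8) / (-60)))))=-500707 / 3280616640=-0.00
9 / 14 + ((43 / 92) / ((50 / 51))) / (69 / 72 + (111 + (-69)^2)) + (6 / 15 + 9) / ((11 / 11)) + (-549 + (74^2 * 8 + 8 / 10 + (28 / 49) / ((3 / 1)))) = 17458634195339 / 403480950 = 43270.03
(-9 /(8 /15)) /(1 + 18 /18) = -135 /16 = -8.44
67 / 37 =1.81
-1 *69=-69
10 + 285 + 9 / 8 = 2369 / 8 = 296.12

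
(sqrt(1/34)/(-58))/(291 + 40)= -sqrt(34)/652732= -0.00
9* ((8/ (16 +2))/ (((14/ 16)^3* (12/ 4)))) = 2048/ 1029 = 1.99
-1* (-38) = 38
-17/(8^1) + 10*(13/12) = 209/24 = 8.71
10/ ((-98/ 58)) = -290/ 49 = -5.92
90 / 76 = 45 / 38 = 1.18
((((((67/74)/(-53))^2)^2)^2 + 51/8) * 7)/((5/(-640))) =-2498267531703281128329088295431/437371766754775610268792962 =-5712.00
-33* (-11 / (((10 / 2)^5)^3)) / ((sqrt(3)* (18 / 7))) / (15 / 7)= 5929* sqrt(3) / 8239746093750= 0.00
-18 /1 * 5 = -90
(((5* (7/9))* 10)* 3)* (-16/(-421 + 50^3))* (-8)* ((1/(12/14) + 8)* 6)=352000/53391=6.59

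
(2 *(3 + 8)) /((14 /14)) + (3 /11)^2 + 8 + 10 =4849 /121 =40.07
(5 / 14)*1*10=25 / 7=3.57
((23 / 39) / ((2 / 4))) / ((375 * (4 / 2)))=23 / 14625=0.00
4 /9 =0.44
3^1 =3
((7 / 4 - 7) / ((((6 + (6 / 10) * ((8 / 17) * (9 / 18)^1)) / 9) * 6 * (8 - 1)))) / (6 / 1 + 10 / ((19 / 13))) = -1615 / 113216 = -0.01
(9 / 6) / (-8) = -0.19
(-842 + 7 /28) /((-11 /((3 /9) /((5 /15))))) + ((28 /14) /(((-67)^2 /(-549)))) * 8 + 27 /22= 1360943 /17956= 75.79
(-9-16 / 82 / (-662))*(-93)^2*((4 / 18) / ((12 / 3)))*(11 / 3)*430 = -277584153275 / 40713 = -6818071.70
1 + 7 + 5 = 13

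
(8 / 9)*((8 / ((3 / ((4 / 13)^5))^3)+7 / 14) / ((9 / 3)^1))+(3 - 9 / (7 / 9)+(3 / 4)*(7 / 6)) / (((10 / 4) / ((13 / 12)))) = -66595354881606858331933 / 20896128964072410637680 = -3.19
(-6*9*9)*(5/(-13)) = 2430/13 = 186.92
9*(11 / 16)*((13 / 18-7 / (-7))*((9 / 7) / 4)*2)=3069 / 448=6.85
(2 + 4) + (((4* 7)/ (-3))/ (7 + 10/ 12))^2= 16390/ 2209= 7.42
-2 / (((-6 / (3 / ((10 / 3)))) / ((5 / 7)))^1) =3 / 14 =0.21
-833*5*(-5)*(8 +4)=249900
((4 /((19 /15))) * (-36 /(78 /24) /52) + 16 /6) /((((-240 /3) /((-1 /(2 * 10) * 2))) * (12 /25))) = 2401 /462384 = 0.01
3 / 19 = 0.16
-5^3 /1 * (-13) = 1625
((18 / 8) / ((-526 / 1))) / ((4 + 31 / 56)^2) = -392 / 1900175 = -0.00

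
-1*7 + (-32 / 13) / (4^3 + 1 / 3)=-17659 / 2509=-7.04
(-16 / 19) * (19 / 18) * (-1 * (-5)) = -40 / 9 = -4.44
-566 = -566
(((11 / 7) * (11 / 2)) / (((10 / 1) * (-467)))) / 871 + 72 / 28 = 146432399 / 56945980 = 2.57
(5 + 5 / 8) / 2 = 45 / 16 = 2.81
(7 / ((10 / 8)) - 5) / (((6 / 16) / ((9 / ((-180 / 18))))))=-36 / 25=-1.44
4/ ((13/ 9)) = 36/ 13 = 2.77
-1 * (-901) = 901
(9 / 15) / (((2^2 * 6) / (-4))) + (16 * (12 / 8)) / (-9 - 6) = -17 / 10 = -1.70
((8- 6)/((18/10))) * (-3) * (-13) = 130/3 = 43.33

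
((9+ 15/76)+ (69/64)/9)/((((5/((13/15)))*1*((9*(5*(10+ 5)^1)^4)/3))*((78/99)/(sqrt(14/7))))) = 373879*sqrt(2)/17313750000000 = 0.00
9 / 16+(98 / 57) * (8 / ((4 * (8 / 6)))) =955 / 304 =3.14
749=749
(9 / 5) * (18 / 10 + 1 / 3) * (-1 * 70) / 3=-448 / 5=-89.60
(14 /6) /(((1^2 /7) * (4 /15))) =245 /4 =61.25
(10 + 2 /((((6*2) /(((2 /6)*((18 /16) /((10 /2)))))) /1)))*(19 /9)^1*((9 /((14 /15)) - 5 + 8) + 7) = 93005 /224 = 415.20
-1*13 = -13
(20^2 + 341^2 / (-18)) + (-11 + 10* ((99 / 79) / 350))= -302154653 / 49770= -6071.02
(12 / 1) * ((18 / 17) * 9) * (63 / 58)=61236 / 493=124.21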